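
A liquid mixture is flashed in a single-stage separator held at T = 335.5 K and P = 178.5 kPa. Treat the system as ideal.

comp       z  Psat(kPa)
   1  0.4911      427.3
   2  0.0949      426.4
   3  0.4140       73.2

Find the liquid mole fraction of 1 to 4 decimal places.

Raoult's law: Kᵢ = Pᵢˢᵃᵗ/P = Pᵢˢᵃᵗ/178.5.
  K_1 = 427.3/178.5 = 2.393838, K_2 = 426.4/178.5 = 2.388796, K_3 = 73.2/178.5 = 0.410084
Material balance + equilibrium reduce to Σ zᵢ(Kᵢ−1)/(1+V/F(Kᵢ−1)) = 0.
Check two-phase: ΣzᵢKᵢ = 1.5721 > 1 and Σzᵢ/Kᵢ = 1.2544 > 1, so g(0) = 0.5721 > 0 and g(1) = -0.2544 < 0.
Iterate (Newton) starting at V/F = 0.58:
  V/F = 0.5800: g = 0.08026, g' = -0.6808 → V/F = 0.6979
  V/F = 0.6979: g = -0.00122, g' = -0.7086 → V/F = 0.6962
Converged at V/F = 0.6962.
Compositions from xᵢ = zᵢ/(1+V/F(Kᵢ−1)), yᵢ = Kᵢxᵢ:
  1: x = 0.2492, y = 0.5967
  2: x = 0.0483, y = 0.1153
  3: x = 0.7025, y = 0.2881

x_1 = 0.2492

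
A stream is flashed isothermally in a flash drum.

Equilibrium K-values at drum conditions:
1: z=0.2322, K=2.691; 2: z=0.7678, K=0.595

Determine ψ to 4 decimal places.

Rachford–Rice: g(ψ) = Σ zᵢ(Kᵢ−1)/(1+ψ(Kᵢ−1)) = 0.
g(0) = ΣzᵢKᵢ − 1 = 0.0817 and g(1) = 1 − Σzᵢ/Kᵢ = -0.3767, so a root lies in (0, 1).
Binary case is linear: z₁(K₁−1)(1+ψ(K₂−1)) + z₂(K₂−1)(1+ψ(K₁−1)) = 0
⇒ ψ = [z₁(K₁−1)+z₂(K₂−1)] / [−(K₁−1)(K₂−1)] = 0.08169/0.68485 = 0.1193

ψ = 0.1193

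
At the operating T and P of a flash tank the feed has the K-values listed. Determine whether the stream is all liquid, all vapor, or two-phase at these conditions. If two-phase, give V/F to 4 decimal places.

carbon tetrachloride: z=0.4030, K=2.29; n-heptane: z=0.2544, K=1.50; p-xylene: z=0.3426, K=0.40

two-phase, V/F = 0.7219

ΣzᵢKᵢ = 1.4415; Σzᵢ/Kᵢ = 1.2021.
Both exceed 1, so a two-phase solution exists.
Rachford–Rice: g(ψ) = Σ zᵢ(Kᵢ−1)/(1+ψ(Kᵢ−1)) = 0.
Iterate (Newton) starting at ψ = 0.68:
  ψ = 0.6800: g = 0.02463, g' = -0.5777 → ψ = 0.7226
  ψ = 0.7226: g = -0.00042, g' = -0.5984 → ψ = 0.7219
Converged at ψ = 0.7219.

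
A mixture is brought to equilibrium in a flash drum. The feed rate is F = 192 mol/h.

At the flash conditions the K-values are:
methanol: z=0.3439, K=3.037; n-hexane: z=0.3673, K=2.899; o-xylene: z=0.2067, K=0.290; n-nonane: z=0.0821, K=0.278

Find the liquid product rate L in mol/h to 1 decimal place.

Material balance + equilibrium reduce to Σ zᵢ(Kᵢ−1)/(1+ψ(Kᵢ−1)) = 0.
Feasibility: ΣzᵢKᵢ = 2.1920, Σzᵢ/Kᵢ = 1.2480 — both > 1, two phases present.
Newton–Raphson from ψ = 0.59:
  ψ = 0.5900: g = 0.29129, g' = -1.0274 → ψ = 0.8735
  ψ = 0.8735: g = -0.03253, g' = -1.4082 → ψ = 0.8504
  ψ = 0.8504: g = -0.00086, g' = -1.3359 → ψ = 0.8498
Converged at ψ = 0.8498.
Then V = ψ·F = 0.8498·192 = 163.2 mol/h and L = F − V = 28.8 mol/h.

L = 28.8 mol/h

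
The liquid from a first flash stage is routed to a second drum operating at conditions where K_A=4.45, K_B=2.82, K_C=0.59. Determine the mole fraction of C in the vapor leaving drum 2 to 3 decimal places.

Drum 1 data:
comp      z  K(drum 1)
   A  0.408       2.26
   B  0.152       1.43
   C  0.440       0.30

y_C (drum 2) = 0.514

Drum 1:
Iterate (Newton) starting at ψ₁ = 0.58:
  ψ₁ = 0.580: g = -0.1692, g' = -0.845 → ψ₁ = 0.380
  ψ₁ = 0.380: g = -0.0157, g' = -0.717 → ψ₁ = 0.358
Converged at ψ₁ = 0.358.
Drum-1 compositions:
  A: x = 0.281, y = 0.636
  B: x = 0.132, y = 0.188
  C: x = 0.587, y = 0.176
Drum-2 feed = drum-1 liquid: z₂ = (0.2812, 0.1317, 0.5871).
Drum 2:
Newton iteration, ψ₂⁰ = 0.5:
  ψ₂ = 0.500: g = 0.1788, g' = -0.726 → ψ₂ = 0.746
  ψ₂ = 0.746: g = 0.0264, g' = -0.545 → ψ₂ = 0.794
  ψ₂ = 0.794: g = 0.0004, g' = -0.529 → ψ₂ = 0.795
Converged at ψ₂ = 0.795.
  A: x = 0.075, y = 0.334
  B: x = 0.054, y = 0.152
  C: x = 0.871, y = 0.514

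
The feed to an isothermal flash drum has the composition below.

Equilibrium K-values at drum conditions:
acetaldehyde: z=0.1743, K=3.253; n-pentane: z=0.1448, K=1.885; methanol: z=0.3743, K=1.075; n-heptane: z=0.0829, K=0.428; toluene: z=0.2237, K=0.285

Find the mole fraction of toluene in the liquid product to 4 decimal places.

Let ψ = V/F and solve Σ zᵢ(Kᵢ−1)/(1+ψ(Kᵢ−1)) = 0.
Check two-phase: ΣzᵢKᵢ = 1.3416 > 1 and Σzᵢ/Kᵢ = 1.4572 > 1, so g(0) = 0.3416 > 0 and g(1) = -0.4572 < 0.
Newton iteration, ψ⁰ = 0.49:
  ψ = 0.4900: g = -0.00898, g' = -0.5803 → ψ = 0.4745
Converged at ψ = 0.4745.
Compositions from xᵢ = zᵢ/(1+ψ(Kᵢ−1)), yᵢ = Kᵢxᵢ:
  acetaldehyde: x = 0.0842, y = 0.2740
  n-pentane: x = 0.1020, y = 0.1922
  methanol: x = 0.3614, y = 0.3885
  n-heptane: x = 0.1138, y = 0.0487
  toluene: x = 0.3386, y = 0.0965

x_toluene = 0.3386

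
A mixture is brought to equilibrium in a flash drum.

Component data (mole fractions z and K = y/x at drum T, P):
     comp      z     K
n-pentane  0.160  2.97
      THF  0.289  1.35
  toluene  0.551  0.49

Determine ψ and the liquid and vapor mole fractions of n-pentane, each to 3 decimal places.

ψ = 0.215, x_n-pentane = 0.112, y_n-pentane = 0.334

Rachford–Rice: g(ψ) = Σ zᵢ(Kᵢ−1)/(1+ψ(Kᵢ−1)) = 0.
Check two-phase: ΣzᵢKᵢ = 1.135 > 1 and Σzᵢ/Kᵢ = 1.392 > 1, so g(0) = 0.135 > 0 and g(1) = -0.392 < 0.
Newton iteration, ψ⁰ = 0.54:
  ψ = 0.540: g = -0.1500, g' = -0.444 → ψ = 0.202
  ψ = 0.202: g = 0.0067, g' = -0.527 → ψ = 0.215
Converged at ψ = 0.215.
Compositions from xᵢ = zᵢ/(1+ψ(Kᵢ−1)), yᵢ = Kᵢxᵢ:
  n-pentane: x = 0.112, y = 0.334
  THF: x = 0.269, y = 0.363
  toluene: x = 0.619, y = 0.303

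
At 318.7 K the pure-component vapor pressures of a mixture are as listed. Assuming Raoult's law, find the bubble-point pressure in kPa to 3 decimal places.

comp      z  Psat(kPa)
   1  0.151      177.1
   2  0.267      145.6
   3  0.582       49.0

At the bubble point ψ → 0, so ΣzᵢKᵢ = 1 with Kᵢ = Pᵢˢᵃᵗ/P ⇒ P = ΣzᵢPᵢˢᵃᵗ.
P = 0.151·177.1 + 0.267·145.6 + 0.582·49.0 = 94.135 kPa

Pbub = 94.135 kPa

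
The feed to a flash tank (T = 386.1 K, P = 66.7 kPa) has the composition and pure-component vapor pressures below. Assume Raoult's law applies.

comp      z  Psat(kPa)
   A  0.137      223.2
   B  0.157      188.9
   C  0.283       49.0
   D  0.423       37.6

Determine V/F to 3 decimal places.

V/F = 0.448

Raoult's law: Kᵢ = Pᵢˢᵃᵗ/P = Pᵢˢᵃᵗ/66.7.
  K_A = 223.2/66.7 = 3.34633, K_B = 188.9/66.7 = 2.83208, K_C = 49.0/66.7 = 0.73463, K_D = 37.6/66.7 = 0.56372
Material balance + equilibrium reduce to Σ zᵢ(Kᵢ−1)/(1+V/F(Kᵢ−1)) = 0.
Check two-phase: ΣzᵢKᵢ = 1.349 > 1 and Σzᵢ/Kᵢ = 1.232 > 1, so g(0) = 0.349 > 0 and g(1) = -0.232 < 0.
Iterate (Newton) starting at V/F = 0.5:
  V/F = 0.500: g = -0.0246, g' = -0.461 → V/F = 0.447
  V/F = 0.447: g = 0.0007, g' = -0.489 → V/F = 0.448
Converged at V/F = 0.448.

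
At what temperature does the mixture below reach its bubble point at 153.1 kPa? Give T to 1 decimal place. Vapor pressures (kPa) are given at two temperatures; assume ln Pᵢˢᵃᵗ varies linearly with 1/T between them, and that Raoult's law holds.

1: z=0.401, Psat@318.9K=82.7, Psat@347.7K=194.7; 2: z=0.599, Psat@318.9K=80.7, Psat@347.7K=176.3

T = 340.8 K

Bubble-point temperature: ΣzᵢPᵢˢᵃᵗ(T) = P. Interpolate ln Pᵢˢᵃᵗ = aᵢ + bᵢ/T.
  T = 318.9 K: ΣzᵢPᵢˢᵃᵗ = 81.50 kPa
  T = 347.7 K: ΣzᵢPᵢˢᵃᵗ = 183.68 kPa
  T = 333.3 K: ΣzᵢPᵢˢᵃᵗ = 124.50 kPa
  T = 340.5 K: ΣzᵢPᵢˢᵃᵗ = 151.84 kPa
  T = 344.1 K: ΣzᵢPᵢˢᵃᵗ = 167.17 kPa
  T = 342.3 K: ΣzᵢPᵢˢᵃᵗ = 159.36 kPa
Interpolating between 340.5 K and 342.3 K gives T ≈ 340.8 K.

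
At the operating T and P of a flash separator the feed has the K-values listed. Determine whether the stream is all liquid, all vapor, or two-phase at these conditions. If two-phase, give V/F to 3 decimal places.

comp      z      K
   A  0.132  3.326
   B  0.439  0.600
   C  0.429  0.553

all liquid

ΣzᵢKᵢ = 0.940; Σzᵢ/Kᵢ = 1.547.
Since ΣzᵢKᵢ < 1 the mixture is below its bubble point — single liquid phase.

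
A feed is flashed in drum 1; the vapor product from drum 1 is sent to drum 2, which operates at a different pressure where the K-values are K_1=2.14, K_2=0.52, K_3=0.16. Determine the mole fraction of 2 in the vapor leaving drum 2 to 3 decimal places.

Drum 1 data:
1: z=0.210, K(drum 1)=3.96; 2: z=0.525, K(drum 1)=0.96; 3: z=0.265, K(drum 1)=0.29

y_2 (drum 2) = 0.288

Drum 1:
Iterate (Newton) starting at ψ₁ = 0.67:
  ψ₁ = 0.670: g = -0.1721, g' = -0.694 → ψ₁ = 0.422
  ψ₁ = 0.422: g = -0.0136, g' = -0.637 → ψ₁ = 0.401
Converged at ψ₁ = 0.401.
Drum-1 compositions:
  1: x = 0.096, y = 0.380
  2: x = 0.534, y = 0.512
  3: x = 0.370, y = 0.107
Drum-2 feed = drum-1 vapor: z₂ = (0.3804, 0.5122, 0.1074).
Drum 2:
Newton iteration, ψ₂⁰ = 0.5:
  ψ₂ = 0.500: g = -0.2029, g' = -0.630 → ψ₂ = 0.178
  ψ₂ = 0.178: g = -0.0145, g' = -0.587 → ψ₂ = 0.153
  ψ₂ = 0.153: g = 0.0001, g' = -0.596 → ψ₂ = 0.154
Converged at ψ₂ = 0.154.
  1: x = 0.324, y = 0.693
  2: x = 0.553, y = 0.288
  3: x = 0.123, y = 0.020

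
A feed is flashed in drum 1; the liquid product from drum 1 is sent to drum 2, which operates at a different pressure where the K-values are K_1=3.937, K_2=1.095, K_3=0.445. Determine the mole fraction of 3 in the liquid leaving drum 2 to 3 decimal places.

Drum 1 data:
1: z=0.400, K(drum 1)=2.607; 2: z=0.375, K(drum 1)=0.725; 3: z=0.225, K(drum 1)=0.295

x_3 (drum 2) = 0.507

Drum 1:
Newton iteration, ψ₁⁰ = 0.55:
  ψ₁ = 0.550: g = -0.0394, g' = -0.629 → ψ₁ = 0.487
Converged at ψ₁ = 0.487.
Drum-1 compositions:
  1: x = 0.224, y = 0.585
  2: x = 0.433, y = 0.314
  3: x = 0.343, y = 0.101
Drum-2 feed = drum-1 liquid: z₂ = (0.2244, 0.4330, 0.3426).
Drum 2:
Rachford–Rice: g(ψ₂) = Σ zᵢ(Kᵢ−1)/(1+ψ₂(Kᵢ−1)) = 0.
Check two-phase: ΣzᵢKᵢ = 1.510 > 1 and Σzᵢ/Kᵢ = 1.222 > 1, so g(0) = 0.510 > 0 and g(1) = -0.222 < 0.
Newton–Raphson from ψ₂ = 0.53:
  ψ₂ = 0.530: g = 0.0276, g' = -0.512 → ψ₂ = 0.584
  ψ₂ = 0.584: g = 0.0004, g' = -0.497 → ψ₂ = 0.585
Converged at ψ₂ = 0.585.
  1: x = 0.083, y = 0.325
  2: x = 0.410, y = 0.449
  3: x = 0.507, y = 0.226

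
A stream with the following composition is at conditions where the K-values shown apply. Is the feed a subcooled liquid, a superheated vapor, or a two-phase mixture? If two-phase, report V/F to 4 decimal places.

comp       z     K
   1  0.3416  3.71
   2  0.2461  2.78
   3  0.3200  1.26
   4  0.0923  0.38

superheated vapor

ΣzᵢKᵢ = 2.3898; Σzᵢ/Kᵢ = 0.6775.
Since Σzᵢ/Kᵢ < 1 the mixture is above its dew point — single vapor phase.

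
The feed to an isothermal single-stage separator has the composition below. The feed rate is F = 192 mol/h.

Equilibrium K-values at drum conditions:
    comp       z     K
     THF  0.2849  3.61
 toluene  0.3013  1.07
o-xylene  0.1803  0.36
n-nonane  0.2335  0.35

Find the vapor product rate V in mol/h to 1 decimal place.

Let ψ = V/F and solve Σ zᵢ(Kᵢ−1)/(1+ψ(Kᵢ−1)) = 0.
Check two-phase: ΣzᵢKᵢ = 1.4975 > 1 and Σzᵢ/Kᵢ = 1.5285 > 1, so g(0) = 0.4975 > 0 and g(1) = -0.5285 < 0.
Iterate (Newton) starting at ψ = 0.64:
  ψ = 0.6400: g = -0.15669, g' = -0.7746 → ψ = 0.4377
  ψ = 0.4377: g = -0.00489, g' = -0.7594 → ψ = 0.4313
Converged at ψ = 0.4313.
Then V = ψ·F = 0.4313·192 = 82.8 mol/h and L = F − V = 109.2 mol/h.

V = 82.8 mol/h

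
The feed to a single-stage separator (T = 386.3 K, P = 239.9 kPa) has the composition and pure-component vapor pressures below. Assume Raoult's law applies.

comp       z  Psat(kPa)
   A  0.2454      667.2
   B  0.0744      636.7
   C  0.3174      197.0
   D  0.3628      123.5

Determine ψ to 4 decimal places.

ψ = 0.5087

Raoult's law: Kᵢ = Pᵢˢᵃᵗ/P = Pᵢˢᵃᵗ/239.9.
  K_A = 667.2/239.9 = 2.781159, K_B = 636.7/239.9 = 2.654023, K_C = 197.0/239.9 = 0.821175, K_D = 123.5/239.9 = 0.514798
Let ψ = V/F and solve Σ zᵢ(Kᵢ−1)/(1+ψ(Kᵢ−1)) = 0.
Check two-phase: ΣzᵢKᵢ = 1.3274 > 1 and Σzᵢ/Kᵢ = 1.2075 > 1, so g(0) = 0.3274 > 0 and g(1) = -0.2075 < 0.
Newton–Raphson from ψ = 0.41:
  ψ = 0.4100: g = 0.04495, g' = -0.4772 → ψ = 0.5042
  ψ = 0.5042: g = 0.00196, g' = -0.4386 → ψ = 0.5087
Converged at ψ = 0.5087.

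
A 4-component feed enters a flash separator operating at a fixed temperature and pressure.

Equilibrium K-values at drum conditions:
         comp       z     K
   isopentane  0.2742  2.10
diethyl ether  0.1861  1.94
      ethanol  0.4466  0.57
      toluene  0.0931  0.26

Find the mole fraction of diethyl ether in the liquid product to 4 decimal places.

x_diethyl ether = 0.1339

Material balance + equilibrium reduce to Σ zᵢ(Kᵢ−1)/(1+ψ(Kᵢ−1)) = 0.
Check two-phase: ΣzᵢKᵢ = 1.2156 > 1 and Σzᵢ/Kᵢ = 1.3681 > 1, so g(0) = 0.2156 > 0 and g(1) = -0.3681 < 0.
Newton–Raphson from ψ = 0.5:
  ψ = 0.5000: g = -0.04039, g' = -0.4766 → ψ = 0.4153
  ψ = 0.4153: g = -0.00037, g' = -0.4700 → ψ = 0.4145
Converged at ψ = 0.4145.
Compositions from xᵢ = zᵢ/(1+ψ(Kᵢ−1)), yᵢ = Kᵢxᵢ:
  isopentane: x = 0.1883, y = 0.3955
  diethyl ether: x = 0.1339, y = 0.2598
  ethanol: x = 0.5435, y = 0.3098
  toluene: x = 0.1343, y = 0.0349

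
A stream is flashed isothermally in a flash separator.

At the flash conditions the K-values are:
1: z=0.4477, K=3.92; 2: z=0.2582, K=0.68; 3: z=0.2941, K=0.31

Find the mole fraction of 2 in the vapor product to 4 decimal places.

y_2 = 0.2197

Rachford–Rice: g(V/F) = Σ zᵢ(Kᵢ−1)/(1+V/F(Kᵢ−1)) = 0.
Check two-phase: ΣzᵢKᵢ = 2.0217 > 1 and Σzᵢ/Kᵢ = 1.4426 > 1, so g(0) = 1.0217 > 0 and g(1) = -0.4426 < 0.
Newton iteration, V/F⁰ = 0.5:
  V/F = 0.5000: g = 0.12324, g' = -0.9946 → V/F = 0.6239
  V/F = 0.6239: g = 0.00372, g' = -0.9524 → V/F = 0.6278
Converged at V/F = 0.6278.
Compositions from xᵢ = zᵢ/(1+V/F(Kᵢ−1)), yᵢ = Kᵢxᵢ:
  1: x = 0.1580, y = 0.6194
  2: x = 0.3231, y = 0.2197
  3: x = 0.5189, y = 0.1608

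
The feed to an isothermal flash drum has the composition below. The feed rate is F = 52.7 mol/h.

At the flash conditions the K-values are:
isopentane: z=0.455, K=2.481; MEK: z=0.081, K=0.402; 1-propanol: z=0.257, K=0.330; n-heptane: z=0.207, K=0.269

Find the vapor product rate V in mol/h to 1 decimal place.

Material balance + equilibrium reduce to Σ zᵢ(Kᵢ−1)/(1+ψ(Kᵢ−1)) = 0.
Feasibility: ΣzᵢKᵢ = 1.302, Σzᵢ/Kᵢ = 1.933 — both > 1, two phases present.
Iterate (Newton) starting at ψ = 0.5:
  ψ = 0.500: g = -0.1794, g' = -0.924 → ψ = 0.306
  ψ = 0.306: g = -0.0070, g' = -0.882 → ψ = 0.298
Converged at ψ = 0.298.
Then V = ψ·F = 0.2980·52.7 = 15.7 mol/h and L = F − V = 37.0 mol/h.

V = 15.7 mol/h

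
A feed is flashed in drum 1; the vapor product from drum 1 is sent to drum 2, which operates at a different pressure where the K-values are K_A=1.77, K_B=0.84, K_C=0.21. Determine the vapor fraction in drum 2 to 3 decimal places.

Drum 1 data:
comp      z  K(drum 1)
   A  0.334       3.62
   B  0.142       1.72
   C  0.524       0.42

Drum 1:
Let ψ₁ = V/F and solve Σ zᵢ(Kᵢ−1)/(1+ψ₁(Kᵢ−1)) = 0.
Check two-phase: ΣzᵢKᵢ = 1.673 > 1 and Σzᵢ/Kᵢ = 1.422 > 1, so g(0) = 0.673 > 0 and g(1) = -0.422 < 0.
Newton iteration, ψ₁⁰ = 0.33:
  ψ₁ = 0.330: g = 0.1761, g' = -0.977 → ψ₁ = 0.510
  ψ₁ = 0.510: g = 0.0176, g' = -0.815 → ψ₁ = 0.532
Converged at ψ₁ = 0.532.
Drum-1 compositions:
  A: x = 0.140, y = 0.505
  B: x = 0.103, y = 0.177
  C: x = 0.758, y = 0.318
Drum-2 feed = drum-1 vapor: z₂ = (0.5051, 0.1766, 0.3183).
Drum 2:
Rachford–Rice: g(ψ₂) = Σ zᵢ(Kᵢ−1)/(1+ψ₂(Kᵢ−1)) = 0.
g(0) = ΣzᵢKᵢ − 1 = 0.109 and g(1) = 1 − Σzᵢ/Kᵢ = -1.011, so a root lies in (0, 1).
Newton iteration, ψ₂⁰ = 0.5:
  ψ₂ = 0.500: g = -0.1655, g' = -0.704 → ψ₂ = 0.265
  ψ₂ = 0.265: g = -0.0245, g' = -0.529 → ψ₂ = 0.219
  ψ₂ = 0.219: g = -0.0004, g' = -0.515 → ψ₂ = 0.218
Converged at ψ₂ = 0.218.
  A: x = 0.433, y = 0.766
  B: x = 0.183, y = 0.154
  C: x = 0.385, y = 0.081

V/F (drum 2) = 0.218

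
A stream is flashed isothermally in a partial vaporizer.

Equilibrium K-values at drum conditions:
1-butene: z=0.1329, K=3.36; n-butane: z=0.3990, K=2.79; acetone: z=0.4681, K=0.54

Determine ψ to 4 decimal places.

ψ = 0.9117

Material balance + equilibrium reduce to Σ zᵢ(Kᵢ−1)/(1+ψ(Kᵢ−1)) = 0.
Feasibility: ΣzᵢKᵢ = 1.8125, Σzᵢ/Kᵢ = 1.0494 — both > 1, two phases present.
Iterate (Newton) starting at ψ = 0.5:
  ψ = 0.5000: g = 0.24112, g' = -0.6788 → ψ = 0.8552
  ψ = 0.8552: g = 0.03115, g' = -0.5500 → ψ = 0.9118
  ψ = 0.9118: g = -0.00005, g' = -0.5529 → ψ = 0.9117
Converged at ψ = 0.9117.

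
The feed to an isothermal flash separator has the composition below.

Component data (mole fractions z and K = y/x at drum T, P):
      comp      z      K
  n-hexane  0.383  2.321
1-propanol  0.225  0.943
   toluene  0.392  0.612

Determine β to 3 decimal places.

Let β = V/F and solve Σ zᵢ(Kᵢ−1)/(1+β(Kᵢ−1)) = 0.
Feasibility: ΣzᵢKᵢ = 1.341, Σzᵢ/Kᵢ = 1.044 — both > 1, two phases present.
Newton iteration, β⁰ = 0.5:
  β = 0.500: g = 0.1028, g' = -0.334 → β = 0.808
  β = 0.808: g = 0.0098, g' = -0.282 → β = 0.842
  β = 0.842: g = 0.0000, g' = -0.281 → β = 0.843
Converged at β = 0.843.

β = 0.843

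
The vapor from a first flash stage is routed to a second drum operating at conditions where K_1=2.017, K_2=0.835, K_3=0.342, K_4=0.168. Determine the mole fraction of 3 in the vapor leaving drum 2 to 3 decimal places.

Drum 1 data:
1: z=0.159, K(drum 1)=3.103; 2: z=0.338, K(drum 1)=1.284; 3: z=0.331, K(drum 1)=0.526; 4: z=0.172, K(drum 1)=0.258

Drum 1:
Newton iteration, ψ₁⁰ = 0.31:
  ψ₁ = 0.310: g = -0.0590, g' = -0.543 → ψ₁ = 0.201
  ψ₁ = 0.201: g = 0.0023, g' = -0.593 → ψ₁ = 0.205
Converged at ψ₁ = 0.205.
Drum-1 compositions:
  1: x = 0.111, y = 0.345
  2: x = 0.319, y = 0.410
  3: x = 0.367, y = 0.193
  4: x = 0.203, y = 0.052
Drum-2 feed = drum-1 vapor: z₂ = (0.3447, 0.4101, 0.1929, 0.0523).
Drum 2:
Let ψ₂ = V/F and solve Σ zᵢ(Kᵢ−1)/(1+ψ₂(Kᵢ−1)) = 0.
Check two-phase: ΣzᵢKᵢ = 1.112 > 1 and Σzᵢ/Kᵢ = 1.537 > 1, so g(0) = 0.112 > 0 and g(1) = -0.537 < 0.
Newton iteration, ψ₂⁰ = 0.5:
  ψ₂ = 0.500: g = -0.1050, g' = -0.462 → ψ₂ = 0.272
  ψ₂ = 0.272: g = -0.0073, g' = -0.415 → ψ₂ = 0.255
Converged at ψ₂ = 0.255.
  1: x = 0.274, y = 0.552
  2: x = 0.428, y = 0.357
  3: x = 0.232, y = 0.079
  4: x = 0.066, y = 0.011

y_3 (drum 2) = 0.079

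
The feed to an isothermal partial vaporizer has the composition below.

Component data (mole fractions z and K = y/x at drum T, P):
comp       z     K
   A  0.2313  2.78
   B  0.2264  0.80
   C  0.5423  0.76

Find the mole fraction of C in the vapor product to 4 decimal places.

Rachford–Rice: g(ψ) = Σ zᵢ(Kᵢ−1)/(1+ψ(Kᵢ−1)) = 0.
Check two-phase: ΣzᵢKᵢ = 1.2363 > 1 and Σzᵢ/Kᵢ = 1.0798 > 1, so g(0) = 0.2363 > 0 and g(1) = -0.0798 < 0.
Iterate (Newton) starting at ψ = 0.5:
  ψ = 0.5000: g = 0.01963, g' = -0.2567 → ψ = 0.5765
  ψ = 0.5765: g = 0.00097, g' = -0.2322 → ψ = 0.5807
Converged at ψ = 0.5807.
Compositions from xᵢ = zᵢ/(1+ψ(Kᵢ−1)), yᵢ = Kᵢxᵢ:
  A: x = 0.1137, y = 0.3162
  B: x = 0.2561, y = 0.2049
  C: x = 0.6301, y = 0.4789

y_C = 0.4789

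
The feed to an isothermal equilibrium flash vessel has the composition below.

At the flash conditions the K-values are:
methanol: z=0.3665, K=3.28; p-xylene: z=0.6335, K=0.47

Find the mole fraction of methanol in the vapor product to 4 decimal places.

Rachford–Rice: g(V/F) = Σ zᵢ(Kᵢ−1)/(1+V/F(Kᵢ−1)) = 0.
Check two-phase: ΣzᵢKᵢ = 1.4999 > 1 and Σzᵢ/Kᵢ = 1.4596 > 1, so g(0) = 0.4999 > 0 and g(1) = -0.4596 < 0.
Binary case is linear: z₁(K₁−1)(1+V/F(K₂−1)) + z₂(K₂−1)(1+V/F(K₁−1)) = 0
⇒ V/F = [z₁(K₁−1)+z₂(K₂−1)] / [−(K₁−1)(K₂−1)] = 0.49986/1.20840 = 0.4137
Compositions from xᵢ = zᵢ/(1+V/F(Kᵢ−1)), yᵢ = Kᵢxᵢ:
  methanol: x = 0.1886, y = 0.6186
  p-xylene: x = 0.8114, y = 0.3814

y_methanol = 0.6186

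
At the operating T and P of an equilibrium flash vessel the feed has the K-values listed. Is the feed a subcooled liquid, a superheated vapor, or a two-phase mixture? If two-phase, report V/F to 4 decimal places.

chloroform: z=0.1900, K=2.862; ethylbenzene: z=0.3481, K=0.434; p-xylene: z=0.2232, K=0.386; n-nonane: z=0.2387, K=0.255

ΣzᵢKᵢ = 0.8419; Σzᵢ/Kᵢ = 2.3828.
Since ΣzᵢKᵢ < 1 the mixture is below its bubble point — single liquid phase.

subcooled liquid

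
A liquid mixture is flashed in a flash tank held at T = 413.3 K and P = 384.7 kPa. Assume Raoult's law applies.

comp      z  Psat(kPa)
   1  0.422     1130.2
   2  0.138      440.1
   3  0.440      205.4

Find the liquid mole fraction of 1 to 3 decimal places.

x_1 = 0.163

Raoult's law: Kᵢ = Pᵢˢᵃᵗ/P = Pᵢˢᵃᵗ/384.7.
  K_1 = 1130.2/384.7 = 2.93787, K_2 = 440.1/384.7 = 1.14401, K_3 = 205.4/384.7 = 0.53392
Let β = V/F and solve Σ zᵢ(Kᵢ−1)/(1+β(Kᵢ−1)) = 0.
Feasibility: ΣzᵢKᵢ = 1.633, Σzᵢ/Kᵢ = 1.088 — both > 1, two phases present.
Newton iteration, β⁰ = 0.69:
  β = 0.690: g = 0.0657, g' = -0.500 → β = 0.821
  β = 0.821: g = 0.0010, g' = -0.489 → β = 0.823
Converged at β = 0.823.
Compositions from xᵢ = zᵢ/(1+β(Kᵢ−1)), yᵢ = Kᵢxᵢ:
  1: x = 0.163, y = 0.478
  2: x = 0.123, y = 0.141
  3: x = 0.714, y = 0.381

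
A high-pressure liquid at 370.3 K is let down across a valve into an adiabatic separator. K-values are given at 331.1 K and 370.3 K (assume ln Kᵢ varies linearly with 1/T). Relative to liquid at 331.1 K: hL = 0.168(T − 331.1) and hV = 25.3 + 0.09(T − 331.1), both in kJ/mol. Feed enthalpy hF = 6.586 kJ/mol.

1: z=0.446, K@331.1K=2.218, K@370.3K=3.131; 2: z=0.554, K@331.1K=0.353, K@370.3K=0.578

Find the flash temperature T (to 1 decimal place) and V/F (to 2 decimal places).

T = 332.4 K, V/F = 0.25

Adiabatic flash: solve Rachford–Rice at each trial T, then check hF = ψ·hV(T) + (1−ψ)·hL(T).
  T = 331.1 K: K = (2.218, 0.353), RR gives ψ = 0.234, H_out = 5.933 kJ/mol
  T = 370.3 K: K = (3.131, 0.578), RR gives ψ = 0.797, H_out = 24.311 kJ/mol
  T = 350.7 K: K = (2.661, 0.458), RR gives ψ = 0.489, H_out = 14.923 kJ/mol
  T = 340.9 K: K = (2.436, 0.404), RR gives ψ = 0.362, H_out = 10.526 kJ/mol
  T = 336.0 K: K = (2.326, 0.378), RR gives ψ = 0.299, H_out = 8.273 kJ/mol
  T = 333.6 K: K = (2.273, 0.366), RR gives ψ = 0.268, H_out = 7.141 kJ/mol
  T = 332.4 K: K = (2.246, 0.359), RR gives ψ = 0.252, H_out = 6.565 kJ/mol
Linear interpolation between T = 332.4 (H_out = 6.565) and T = 333.6 (H_out = 7.141) on hF = 6.586 gives T ≈ 332.4 K, at which ψ = 0.25.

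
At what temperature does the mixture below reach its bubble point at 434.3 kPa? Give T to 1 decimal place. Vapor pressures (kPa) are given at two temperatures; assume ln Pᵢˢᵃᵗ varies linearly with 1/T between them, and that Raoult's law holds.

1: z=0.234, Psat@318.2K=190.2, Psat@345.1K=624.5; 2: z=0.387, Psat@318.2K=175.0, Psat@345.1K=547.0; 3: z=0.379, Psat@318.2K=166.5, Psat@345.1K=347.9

T = 341.8 K

Bubble-point temperature: ΣzᵢPᵢˢᵃᵗ(T) = P. Interpolate ln Pᵢˢᵃᵗ = aᵢ + bᵢ/T.
  T = 318.2 K: ΣzᵢPᵢˢᵃᵗ = 175.34 kPa
  T = 345.1 K: ΣzᵢPᵢˢᵃᵗ = 489.68 kPa
  T = 331.6 K: ΣzᵢPᵢˢᵃᵗ = 297.17 kPa
  T = 338.4 K: ΣzᵢPᵢˢᵃᵗ = 383.67 kPa
  T = 341.8 K: ΣzᵢPᵢˢᵃᵗ = 434.64 kPa
  T = 340.1 K: ΣzᵢPᵢˢᵃᵗ = 408.46 kPa
Interpolating between 340.1 K and 341.8 K gives T ≈ 341.8 K.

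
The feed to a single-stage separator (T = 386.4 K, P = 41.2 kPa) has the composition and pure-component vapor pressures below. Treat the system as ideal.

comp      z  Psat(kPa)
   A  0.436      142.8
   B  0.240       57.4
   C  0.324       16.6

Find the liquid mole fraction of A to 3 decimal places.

x_A = 0.137

Raoult's law: Kᵢ = Pᵢˢᵃᵗ/P = Pᵢˢᵃᵗ/41.2.
  K_A = 142.8/41.2 = 3.46602, K_B = 57.4/41.2 = 1.39320, K_C = 16.6/41.2 = 0.40291
Rachford–Rice: g(ψ) = Σ zᵢ(Kᵢ−1)/(1+ψ(Kᵢ−1)) = 0.
g(0) = ΣzᵢKᵢ − 1 = 0.976 and g(1) = 1 − Σzᵢ/Kᵢ = -0.102, so a root lies in (0, 1).
Newton iteration, ψ⁰ = 0.5:
  ψ = 0.500: g = 0.2846, g' = -0.792 → ψ = 0.859
  ψ = 0.859: g = 0.0181, g' = -0.780 → ψ = 0.882
Converged at ψ = 0.882.
Compositions from xᵢ = zᵢ/(1+ψ(Kᵢ−1)), yᵢ = Kᵢxᵢ:
  A: x = 0.137, y = 0.476
  B: x = 0.178, y = 0.248
  C: x = 0.684, y = 0.276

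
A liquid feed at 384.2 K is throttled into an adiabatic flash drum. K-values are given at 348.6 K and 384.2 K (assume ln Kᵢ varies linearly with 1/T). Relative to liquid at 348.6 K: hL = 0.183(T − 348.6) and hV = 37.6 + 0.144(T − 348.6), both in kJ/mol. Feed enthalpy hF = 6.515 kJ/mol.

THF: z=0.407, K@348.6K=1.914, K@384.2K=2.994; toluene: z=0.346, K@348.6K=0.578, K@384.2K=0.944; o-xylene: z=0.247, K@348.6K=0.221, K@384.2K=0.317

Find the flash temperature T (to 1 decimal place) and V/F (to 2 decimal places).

Adiabatic flash: solve Rachford–Rice at each trial T, then check hF = ψ·hV(T) + (1−ψ)·hL(T).
  T = 348.6 K: K = (1.914, 0.578, 0.221), RR gives ψ = 0.062, H_out = 2.327 kJ/mol
  T = 384.2 K: K = (2.994, 0.944, 0.317), RR gives ψ = 0.693, H_out = 31.623 kJ/mol
  T = 366.4 K: K = (2.420, 0.748, 0.267), RR gives ψ = 0.424, H_out = 18.919 kJ/mol
  T = 357.5 K: K = (2.158, 0.659, 0.243), RR gives ψ = 0.261, H_out = 11.344 kJ/mol
  T = 353.1 K: K = (2.035, 0.618, 0.232), RR gives ψ = 0.168, H_out = 7.122 kJ/mol
  T = 350.9 K: K = (1.976, 0.598, 0.227), RR gives ψ = 0.118, H_out = 4.848 kJ/mol
Linear interpolation between T = 350.9 (H_out = 4.848) and T = 353.1 (H_out = 7.122) on hF = 6.515 gives T ≈ 352.5 K, at which ψ = 0.15.

T = 352.5 K, V/F = 0.15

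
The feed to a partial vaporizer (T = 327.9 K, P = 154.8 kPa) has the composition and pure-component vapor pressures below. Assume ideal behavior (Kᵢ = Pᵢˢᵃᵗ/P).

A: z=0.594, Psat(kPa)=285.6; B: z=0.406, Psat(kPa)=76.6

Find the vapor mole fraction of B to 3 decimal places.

y_B = 0.310

Raoult's law: Kᵢ = Pᵢˢᵃᵗ/P = Pᵢˢᵃᵗ/154.8.
  K_A = 285.6/154.8 = 1.84496, K_B = 76.6/154.8 = 0.49483
Newton–Raphson from ψ = 0.5:
  ψ = 0.500: g = 0.0784, g' = -0.395 → ψ = 0.699
  ψ = 0.699: g = -0.0013, g' = -0.415 → ψ = 0.695
Converged at ψ = 0.695.
Compositions from xᵢ = zᵢ/(1+ψ(Kᵢ−1)), yᵢ = Kᵢxᵢ:
  A: x = 0.374, y = 0.690
  B: x = 0.626, y = 0.310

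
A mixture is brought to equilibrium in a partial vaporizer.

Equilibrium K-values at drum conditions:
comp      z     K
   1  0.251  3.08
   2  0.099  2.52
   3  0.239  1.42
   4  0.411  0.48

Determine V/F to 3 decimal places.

Rachford–Rice: g(V/F) = Σ zᵢ(Kᵢ−1)/(1+V/F(Kᵢ−1)) = 0.
g(0) = ΣzᵢKᵢ − 1 = 0.559 and g(1) = 1 − Σzᵢ/Kᵢ = -0.145, so a root lies in (0, 1).
Newton–Raphson from V/F = 0.5:
  V/F = 0.500: g = 0.1356, g' = -0.567 → V/F = 0.739
  V/F = 0.739: g = 0.0060, g' = -0.537 → V/F = 0.750
Converged at V/F = 0.750.

V/F = 0.750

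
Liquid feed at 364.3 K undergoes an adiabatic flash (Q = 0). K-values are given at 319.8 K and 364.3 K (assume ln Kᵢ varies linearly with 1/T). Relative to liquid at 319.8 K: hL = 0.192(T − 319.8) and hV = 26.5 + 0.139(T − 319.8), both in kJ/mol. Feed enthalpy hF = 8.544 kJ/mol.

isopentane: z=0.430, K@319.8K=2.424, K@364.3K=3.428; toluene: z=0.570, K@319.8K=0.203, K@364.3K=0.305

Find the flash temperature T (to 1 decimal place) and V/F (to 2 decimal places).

Adiabatic flash: solve Rachford–Rice at each trial T, then check hF = ψ·hV(T) + (1−ψ)·hL(T).
  T = 319.8 K: K = (2.424, 0.203), RR gives ψ = 0.139, H_out = 3.690 kJ/mol
  T = 364.3 K: K = (3.428, 0.305), RR gives ψ = 0.384, H_out = 17.813 kJ/mol
  T = 342.1 K: K = (2.916, 0.252), RR gives ψ = 0.278, H_out = 11.311 kJ/mol
  T = 331.0 K: K = (2.668, 0.227), RR gives ψ = 0.215, H_out = 7.714 kJ/mol
  T = 336.6 K: K = (2.793, 0.240), RR gives ψ = 0.248, H_out = 9.568 kJ/mol
  T = 333.8 K: K = (2.730, 0.233), RR gives ψ = 0.232, H_out = 8.652 kJ/mol
  T = 332.4 K: K = (2.699, 0.230), RR gives ψ = 0.223, H_out = 8.186 kJ/mol
Linear interpolation between T = 332.4 (H_out = 8.186) and T = 333.8 (H_out = 8.652) on hF = 8.544 gives T ≈ 333.5 K, at which ψ = 0.23.

T = 333.5 K, V/F = 0.23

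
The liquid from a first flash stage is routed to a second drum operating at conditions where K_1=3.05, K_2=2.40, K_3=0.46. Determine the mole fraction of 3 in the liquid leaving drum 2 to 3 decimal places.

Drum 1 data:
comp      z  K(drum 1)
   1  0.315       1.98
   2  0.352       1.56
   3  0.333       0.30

Drum 1:
Let ψ₁ = V/F and solve Σ zᵢ(Kᵢ−1)/(1+ψ₁(Kᵢ−1)) = 0.
g(0) = ΣzᵢKᵢ − 1 = 0.273 and g(1) = 1 − Σzᵢ/Kᵢ = -0.495, so a root lies in (0, 1).
Newton–Raphson from ψ₁ = 0.7:
  ψ₁ = 0.700: g = -0.1324, g' = -0.791 → ψ₁ = 0.533
  ψ₁ = 0.533: g = -0.0170, g' = -0.611 → ψ₁ = 0.505
  ψ₁ = 0.505: g = -0.0003, g' = -0.593 → ψ₁ = 0.504
Converged at ψ₁ = 0.504.
Drum-1 compositions:
  1: x = 0.211, y = 0.417
  2: x = 0.274, y = 0.428
  3: x = 0.515, y = 0.154
Drum-2 feed = drum-1 liquid: z₂ = (0.2108, 0.2745, 0.5147).
Drum 2:
Rachford–Rice: g(ψ₂) = Σ zᵢ(Kᵢ−1)/(1+ψ₂(Kᵢ−1)) = 0.
g(0) = ΣzᵢKᵢ − 1 = 0.538 and g(1) = 1 − Σzᵢ/Kᵢ = -0.302, so a root lies in (0, 1).
Newton iteration, ψ₂⁰ = 0.5:
  ψ₂ = 0.500: g = 0.0587, g' = -0.684 → ψ₂ = 0.586
  ψ₂ = 0.586: g = 0.0009, g' = -0.666 → ψ₂ = 0.587
Converged at ψ₂ = 0.587.
  1: x = 0.096, y = 0.292
  2: x = 0.151, y = 0.362
  3: x = 0.754, y = 0.347

x_3 (drum 2) = 0.754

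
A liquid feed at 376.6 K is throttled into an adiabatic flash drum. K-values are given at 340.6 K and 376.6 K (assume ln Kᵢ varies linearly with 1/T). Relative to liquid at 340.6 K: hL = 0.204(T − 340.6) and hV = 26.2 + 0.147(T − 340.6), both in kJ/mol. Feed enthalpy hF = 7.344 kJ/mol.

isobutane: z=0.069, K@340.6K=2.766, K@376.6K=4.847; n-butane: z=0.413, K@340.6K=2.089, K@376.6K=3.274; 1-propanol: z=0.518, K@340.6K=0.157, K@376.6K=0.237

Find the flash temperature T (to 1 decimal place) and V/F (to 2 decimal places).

T = 348.6 K, V/F = 0.22

Adiabatic flash: solve Rachford–Rice at each trial T, then check hF = ψ·hV(T) + (1−ψ)·hL(T).
  T = 340.6 K: K = (2.766, 2.089, 0.157), RR gives ψ = 0.133, H_out = 3.477 kJ/mol
  T = 376.6 K: K = (4.847, 3.274, 0.237), RR gives ψ = 0.420, H_out = 17.490 kJ/mol
  T = 358.6 K: K = (3.713, 2.645, 0.195), RR gives ψ = 0.307, H_out = 11.392 kJ/mol
  T = 349.6 K: K = (3.217, 2.358, 0.175), RR gives ψ = 0.231, H_out = 7.778 kJ/mol
  T = 345.1 K: K = (2.986, 2.221, 0.166), RR gives ψ = 0.186, H_out = 5.737 kJ/mol
  T = 347.4 K: K = (3.103, 2.290, 0.171), RR gives ψ = 0.210, H_out = 6.804 kJ/mol
Linear interpolation between T = 347.4 (H_out = 6.804) and T = 349.6 (H_out = 7.778) on hF = 7.344 gives T ≈ 348.6 K, at which ψ = 0.22.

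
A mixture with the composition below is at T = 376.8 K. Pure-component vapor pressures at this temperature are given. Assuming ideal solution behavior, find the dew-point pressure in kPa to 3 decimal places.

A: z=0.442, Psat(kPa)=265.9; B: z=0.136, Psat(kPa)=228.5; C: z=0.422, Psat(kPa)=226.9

At the dew point ψ → 1, so Σzᵢ/Kᵢ = 1 with Kᵢ = Pᵢˢᵃᵗ/P ⇒ 1/P = Σzᵢ/Pᵢˢᵃᵗ.
1/P = 0.442/265.9 + 0.136/228.5 + 0.422/226.9 = 0.004117 ⇒ P = 242.877 kPa

Pdew = 242.877 kPa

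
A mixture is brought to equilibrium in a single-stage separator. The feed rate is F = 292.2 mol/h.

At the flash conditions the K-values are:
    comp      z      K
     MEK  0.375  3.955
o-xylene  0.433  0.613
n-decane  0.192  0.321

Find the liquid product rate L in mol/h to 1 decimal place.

Newton iteration, ψ⁰ = 0.35:
  ψ = 0.350: g = 0.1799, g' = -1.030 → ψ = 0.525
  ψ = 0.525: g = 0.0218, g' = -0.819 → ψ = 0.551
Converged at ψ = 0.551.
Then V = ψ·F = 0.5514·292.2 = 161.1 mol/h and L = F − V = 131.1 mol/h.

L = 131.1 mol/h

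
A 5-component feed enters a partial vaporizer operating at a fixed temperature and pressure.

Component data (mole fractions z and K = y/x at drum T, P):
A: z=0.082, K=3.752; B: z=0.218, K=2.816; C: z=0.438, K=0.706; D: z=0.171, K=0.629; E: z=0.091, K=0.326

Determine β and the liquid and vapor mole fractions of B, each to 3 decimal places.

Let β = V/F and solve Σ zᵢ(Kᵢ−1)/(1+β(Kᵢ−1)) = 0.
g(0) = ΣzᵢKᵢ − 1 = 0.368 and g(1) = 1 − Σzᵢ/Kᵢ = -0.271, so a root lies in (0, 1).
Newton–Raphson from β = 0.52:
  β = 0.520: g = -0.0286, g' = -0.482 → β = 0.461
  β = 0.461: g = 0.0007, g' = -0.506 → β = 0.462
Converged at β = 0.462.
Compositions from xᵢ = zᵢ/(1+β(Kᵢ−1)), yᵢ = Kᵢxᵢ:
  A: x = 0.036, y = 0.135
  B: x = 0.119, y = 0.334
  C: x = 0.507, y = 0.358
  D: x = 0.206, y = 0.130
  E: x = 0.132, y = 0.043

β = 0.462, x_B = 0.119, y_B = 0.334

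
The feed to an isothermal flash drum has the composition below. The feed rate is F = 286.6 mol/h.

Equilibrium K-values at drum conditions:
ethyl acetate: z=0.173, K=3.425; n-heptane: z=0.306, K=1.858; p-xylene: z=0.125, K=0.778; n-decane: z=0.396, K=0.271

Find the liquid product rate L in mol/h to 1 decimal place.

Newton–Raphson from β = 0.5:
  β = 0.500: g = -0.1121, g' = -0.847 → β = 0.368
  β = 0.368: g = -0.0032, g' = -0.815 → β = 0.364
Converged at β = 0.364.
Then V = β·F = 0.3637·286.6 = 104.2 mol/h and L = F − V = 182.4 mol/h.

L = 182.4 mol/h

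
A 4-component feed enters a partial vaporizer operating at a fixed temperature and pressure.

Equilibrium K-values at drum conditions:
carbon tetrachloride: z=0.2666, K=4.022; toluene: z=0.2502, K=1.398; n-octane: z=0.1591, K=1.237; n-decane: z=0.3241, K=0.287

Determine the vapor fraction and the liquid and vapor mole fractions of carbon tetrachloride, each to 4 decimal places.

Let ψ = V/F and solve Σ zᵢ(Kᵢ−1)/(1+ψ(Kᵢ−1)) = 0.
g(0) = ΣzᵢKᵢ − 1 = 0.7119 and g(1) = 1 − Σzᵢ/Kᵢ = -0.5031, so a root lies in (0, 1).
Newton iteration, ψ⁰ = 0.65:
  ψ = 0.6500: g = -0.04711, g' = -0.8811 → ψ = 0.5965
  ψ = 0.5965: g = -0.00115, g' = -0.8416 → ψ = 0.5952
Converged at ψ = 0.5952.
Compositions from xᵢ = zᵢ/(1+ψ(Kᵢ−1)), yᵢ = Kᵢxᵢ:
  carbon tetrachloride: x = 0.0953, y = 0.3831
  toluene: x = 0.2023, y = 0.2828
  n-octane: x = 0.1394, y = 0.1725
  n-decane: x = 0.5630, y = 0.1616

ψ = 0.5952, x_carbon tetrachloride = 0.0953, y_carbon tetrachloride = 0.3831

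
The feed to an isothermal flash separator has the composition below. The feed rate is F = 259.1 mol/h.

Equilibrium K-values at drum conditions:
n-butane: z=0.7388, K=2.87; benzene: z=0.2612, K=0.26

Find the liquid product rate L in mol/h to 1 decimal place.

L = 36.6 mol/h

Let β = V/F and solve Σ zᵢ(Kᵢ−1)/(1+β(Kᵢ−1)) = 0.
Check two-phase: ΣzᵢKᵢ = 2.1883 > 1 and Σzᵢ/Kᵢ = 1.2620 > 1, so g(0) = 1.1883 > 0 and g(1) = -0.2620 < 0.
Binary case is linear: z₁(K₁−1)(1+β(K₂−1)) + z₂(K₂−1)(1+β(K₁−1)) = 0
⇒ β = [z₁(K₁−1)+z₂(K₂−1)] / [−(K₁−1)(K₂−1)] = 1.18827/1.38380 = 0.8587
Then V = β·F = 0.8587·259.1 = 222.5 mol/h and L = F − V = 36.6 mol/h.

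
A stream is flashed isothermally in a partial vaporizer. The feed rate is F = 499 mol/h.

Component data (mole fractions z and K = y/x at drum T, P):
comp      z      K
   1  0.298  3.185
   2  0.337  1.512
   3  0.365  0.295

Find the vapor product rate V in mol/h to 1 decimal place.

Material balance + equilibrium reduce to Σ zᵢ(Kᵢ−1)/(1+V/F(Kᵢ−1)) = 0.
Feasibility: ΣzᵢKᵢ = 1.566, Σzᵢ/Kᵢ = 1.554 — both > 1, two phases present.
Newton–Raphson from V/F = 0.48:
  V/F = 0.480: g = 0.0674, g' = -0.810 → V/F = 0.563
  V/F = 0.563: g = -0.0009, g' = -0.838 → V/F = 0.562
Converged at V/F = 0.562.
Then V = V/F·F = 0.5621·499 = 280.5 mol/h and L = F − V = 218.5 mol/h.

V = 280.5 mol/h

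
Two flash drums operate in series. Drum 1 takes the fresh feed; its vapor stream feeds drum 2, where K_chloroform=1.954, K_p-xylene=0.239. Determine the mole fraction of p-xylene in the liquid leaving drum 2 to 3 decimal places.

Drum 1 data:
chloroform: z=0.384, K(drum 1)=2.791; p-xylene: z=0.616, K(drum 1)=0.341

x_p-xylene (drum 2) = 0.556

Drum 1:
Rachford–Rice: g(ψ₁) = Σ zᵢ(Kᵢ−1)/(1+ψ₁(Kᵢ−1)) = 0.
Feasibility: ΣzᵢKᵢ = 1.282, Σzᵢ/Kᵢ = 1.944 — both > 1, two phases present.
Newton–Raphson from ψ₁ = 0.64:
  ψ₁ = 0.640: g = -0.3816, g' = -1.067 → ψ₁ = 0.283
  ψ₁ = 0.283: g = -0.0422, g' = -0.947 → ψ₁ = 0.238
  ψ₁ = 0.238: g = 0.0007, g' = -0.982 → ψ₁ = 0.239
Converged at ψ₁ = 0.239.
Drum-1 compositions:
  chloroform: x = 0.269, y = 0.751
  p-xylene: x = 0.731, y = 0.249
Drum-2 feed = drum-1 vapor: z₂ = (0.7507, 0.2493).
Drum 2:
Material balance + equilibrium reduce to Σ zᵢ(Kᵢ−1)/(1+ψ₂(Kᵢ−1)) = 0.
Feasibility: ΣzᵢKᵢ = 1.526, Σzᵢ/Kᵢ = 1.427 — both > 1, two phases present.
Binary case is linear: z₁(K₁−1)(1+ψ₂(K₂−1)) + z₂(K₂−1)(1+ψ₂(K₁−1)) = 0
⇒ ψ₂ = [z₁(K₁−1)+z₂(K₂−1)] / [−(K₁−1)(K₂−1)] = 0.5265/0.7260 = 0.725
  chloroform: x = 0.444, y = 0.867
  p-xylene: x = 0.556, y = 0.133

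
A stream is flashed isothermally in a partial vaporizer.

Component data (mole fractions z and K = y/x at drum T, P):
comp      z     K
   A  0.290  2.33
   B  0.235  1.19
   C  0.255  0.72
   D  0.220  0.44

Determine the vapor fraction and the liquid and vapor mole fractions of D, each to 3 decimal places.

ψ = 0.552, x_D = 0.318, y_D = 0.140

Rachford–Rice: g(ψ) = Σ zᵢ(Kᵢ−1)/(1+ψ(Kᵢ−1)) = 0.
Feasibility: ΣzᵢKᵢ = 1.236, Σzᵢ/Kᵢ = 1.176 — both > 1, two phases present.
Newton iteration, ψ⁰ = 0.51:
  ψ = 0.510: g = 0.0148, g' = -0.352 → ψ = 0.552
Converged at ψ = 0.552.
Compositions from xᵢ = zᵢ/(1+ψ(Kᵢ−1)), yᵢ = Kᵢxᵢ:
  A: x = 0.167, y = 0.390
  B: x = 0.213, y = 0.253
  C: x = 0.302, y = 0.217
  D: x = 0.318, y = 0.140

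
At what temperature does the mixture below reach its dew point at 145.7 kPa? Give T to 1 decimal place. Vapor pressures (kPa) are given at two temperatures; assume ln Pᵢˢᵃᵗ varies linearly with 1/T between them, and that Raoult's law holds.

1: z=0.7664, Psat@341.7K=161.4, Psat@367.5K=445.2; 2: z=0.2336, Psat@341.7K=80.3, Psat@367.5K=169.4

Dew-point temperature: Σzᵢ·P/Pᵢˢᵃᵗ(T) = 1. Interpolate ln Pᵢˢᵃᵗ = aᵢ + bᵢ/T.
  T = 341.7 K: ΣzᵢP/Pᵢˢᵃᵗ = 1.1157
  T = 367.5 K: ΣzᵢP/Pᵢˢᵃᵗ = 0.4517
  T = 354.6 K: ΣzᵢP/Pᵢˢᵃᵗ = 0.6968
  T = 348.1 K: ΣzᵢP/Pᵢˢᵃᵗ = 0.8790
  T = 344.9 K: ΣzᵢP/Pᵢˢᵃᵗ = 0.9891
  T = 343.3 K: ΣzᵢP/Pᵢˢᵃᵗ = 1.0501
Interpolating between 343.3 K and 344.9 K gives T ≈ 344.6 K.

T = 344.6 K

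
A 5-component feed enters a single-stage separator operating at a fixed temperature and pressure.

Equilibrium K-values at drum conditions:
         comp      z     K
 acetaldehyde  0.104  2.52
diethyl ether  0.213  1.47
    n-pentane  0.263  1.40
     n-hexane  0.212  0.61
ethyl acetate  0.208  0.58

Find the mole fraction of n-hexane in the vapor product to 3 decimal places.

Iterate (Newton) starting at ψ = 0.5:
  ψ = 0.500: g = 0.0453, g' = -0.246 → ψ = 0.684
  ψ = 0.684: g = 0.0006, g' = -0.243 → ψ = 0.686
Converged at ψ = 0.686.
Compositions from xᵢ = zᵢ/(1+ψ(Kᵢ−1)), yᵢ = Kᵢxᵢ:
  acetaldehyde: x = 0.051, y = 0.128
  diethyl ether: x = 0.161, y = 0.237
  n-pentane: x = 0.206, y = 0.289
  n-hexane: x = 0.289, y = 0.177
  ethyl acetate: x = 0.292, y = 0.169

y_n-hexane = 0.177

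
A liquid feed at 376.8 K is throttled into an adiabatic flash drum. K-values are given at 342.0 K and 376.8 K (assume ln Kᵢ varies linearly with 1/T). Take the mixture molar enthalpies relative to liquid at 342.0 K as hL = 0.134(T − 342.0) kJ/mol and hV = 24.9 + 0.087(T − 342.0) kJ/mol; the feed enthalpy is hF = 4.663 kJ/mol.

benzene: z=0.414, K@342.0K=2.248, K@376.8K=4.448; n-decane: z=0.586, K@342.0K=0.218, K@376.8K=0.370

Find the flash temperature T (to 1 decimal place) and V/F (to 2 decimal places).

T = 347.5 K, V/F = 0.16

Adiabatic flash: solve Rachford–Rice at each trial T, then check hF = ψ·hV(T) + (1−ψ)·hL(T).
  T = 342.0 K: K = (2.248, 0.218), RR gives ψ = 0.060, H_out = 1.491 kJ/mol
  T = 376.8 K: K = (4.448, 0.370), RR gives ψ = 0.487, H_out = 15.997 kJ/mol
  T = 359.4 K: K = (3.215, 0.288), RR gives ψ = 0.317, H_out = 9.956 kJ/mol
  T = 350.7 K: K = (2.700, 0.251), RR gives ψ = 0.208, H_out = 6.267 kJ/mol
  T = 346.4 K: K = (2.469, 0.234), RR gives ψ = 0.142, H_out = 4.094 kJ/mol
  T = 348.5 K: K = (2.580, 0.243), RR gives ψ = 0.176, H_out = 5.193 kJ/mol
Linear interpolation between T = 346.4 (H_out = 4.094) and T = 348.5 (H_out = 5.193) on hF = 4.663 gives T ≈ 347.5 K, at which ψ = 0.16.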